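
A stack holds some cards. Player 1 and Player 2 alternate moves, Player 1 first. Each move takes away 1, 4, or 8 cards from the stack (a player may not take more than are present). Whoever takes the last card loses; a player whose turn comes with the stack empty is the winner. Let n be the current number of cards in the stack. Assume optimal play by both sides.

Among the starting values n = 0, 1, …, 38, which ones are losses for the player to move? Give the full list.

Label each position W (a win for the player to move) or L (a loss). A position with no legal move is W; any other position is W exactly when some move reaches an L, and L when every move reaches a W.
n=0: no move; the opponent has just taken the last card and therefore loses → W
n=1: only reaches 0(W), which is W → L
n=2: reaches L-position 1 → W
n=3: only reaches 2(W), which is W → L
n=4: reaches L-position 3 → W
n=5: reaches L-position 1 → W
n=6: only reaches 5(W), 2(W), all W → L
n=7: reaches L-position 6 → W
n=8: only reaches 7(W), 4(W), 0(W), all W → L
n=9: reaches L-position 8 → W
n=10: reaches L-position 6 → W
n=11: reaches L-position 3 → W
n=12: reaches L-position 8 → W
n=13: only reaches 12(W), 9(W), 5(W), all W → L
n=14: reaches L-position 13 → W
n=15: only reaches 14(W), 11(W), 7(W), all W → L
n=16: reaches L-position 15 → W
n=17: reaches L-position 13 → W
n=18: only reaches 17(W), 14(W), 10(W), all W → L
n=19: reaches L-position 18 → W
n=20: only reaches 19(W), 16(W), 12(W), all W → L
n=21: reaches L-position 20 → W
n=22: reaches L-position 18 → W
n=23: reaches L-position 15 → W
n=24: reaches L-position 20 → W
n=25: only reaches 24(W), 21(W), 17(W), all W → L
n=26: reaches L-position 25 → W
n=27: only reaches 26(W), 23(W), 19(W), all W → L
n=28: reaches L-position 27 → W
n=29: reaches L-position 25 → W
n=30: only reaches 29(W), 26(W), 22(W), all W → L
n=31: reaches L-position 30 → W
n=32: only reaches 31(W), 28(W), 24(W), all W → L
n=33: reaches L-position 32 → W
n=34: reaches L-position 30 → W
n=35: reaches L-position 27 → W
n=36: reaches L-position 32 → W
n=37: only reaches 36(W), 33(W), 29(W), all W → L
n=38: reaches L-position 37 → W
The losing starting values of n are exactly the entries labelled L in this table (13 of them).

1, 3, 6, 8, 13, 15, 18, 20, 25, 27, 30, 32, 37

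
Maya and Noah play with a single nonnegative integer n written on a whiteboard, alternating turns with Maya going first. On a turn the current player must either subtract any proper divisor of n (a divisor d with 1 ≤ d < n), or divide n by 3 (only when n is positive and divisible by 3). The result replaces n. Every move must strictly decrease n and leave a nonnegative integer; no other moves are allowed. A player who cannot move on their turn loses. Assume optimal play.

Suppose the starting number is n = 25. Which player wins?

Noah wins.

Classify positions by backward induction: terminal positions (no move available) are L. From any other position, the mover wins iff some move reaches an L.
n=0: no move → L
n=1: no move → L
n=2: W (go to 1, an L position)
n=3: W (go to 1, an L position)
n=4: L (options 2(W), 3(W) are all W)
n=5: W (go to 4, an L position)
n=6: W (go to 4, an L position)
n=7: L (sole option 6(W) is W)
n=8: W (go to 4, an L position)
n=9: L (options 3(W), 6(W), 8(W) are all W)
n=10: W (go to 9, an L position)
n=11: L (sole option 10(W) is W)
n=12: W (go to 4, an L position)
n=13: L (sole option 12(W) is W)
n=14: W (go to 7, an L position)
n=15: L (options 5(W), 10(W), 12(W), 14(W) are all W)
n=16: W (go to 15, an L position)
n=17: L (sole option 16(W) is W)
n=18: W (go to 9, an L position)
n=19: L (sole option 18(W) is W)
n=20: W (go to 15, an L position)
n=21: W (go to 7, an L position)
n=22: W (go to 11, an L position)
n=23: L (sole option 22(W) is W)
n=24: W (go to 23, an L position)
n=25: L (options 20(W), 24(W) are all W)
Every move from 25 reaches a W position, so the mover loses.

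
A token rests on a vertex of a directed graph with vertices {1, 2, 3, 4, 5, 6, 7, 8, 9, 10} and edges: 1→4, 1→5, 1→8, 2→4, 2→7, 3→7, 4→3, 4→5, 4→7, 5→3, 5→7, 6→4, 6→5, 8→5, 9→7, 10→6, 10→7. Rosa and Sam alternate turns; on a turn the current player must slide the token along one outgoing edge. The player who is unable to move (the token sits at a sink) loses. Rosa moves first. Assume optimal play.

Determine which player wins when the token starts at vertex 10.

Label each position W (a win for the player to move) or L (a loss). A position with no legal move is L; any other position is W exactly when some move reaches an L, and L when every move reaches a W.
Every edge goes from a vertex to one that appears earlier in the order 7, 3, 5, 8, 4, 6, 10, 9, 1, 2, so processing vertices in that order labels each vertex after all of its successors.
7: no outgoing edge → L
3: reaches L-position 7 → W
5: reaches L-position 7 → W
8: only reaches 5(W), which is W → L
4: reaches L-position 7 → W
6: only reaches 4(W), 5(W), all W → L
10: reaches L-position 6 → W
9: reaches L-position 7 → W
1: reaches L-position 8 → W
2: reaches L-position 7 → W
From 10 Rosa can move to 6, reaching an L position.

Rosa wins.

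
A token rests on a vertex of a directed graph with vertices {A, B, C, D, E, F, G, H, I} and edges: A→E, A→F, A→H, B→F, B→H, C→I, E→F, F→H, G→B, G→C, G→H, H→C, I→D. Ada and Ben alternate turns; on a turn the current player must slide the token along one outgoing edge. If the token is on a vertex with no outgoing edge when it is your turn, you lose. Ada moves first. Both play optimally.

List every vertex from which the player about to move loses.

C, D, F

Use the standard recursion: the mover loses at a terminal position; elsewhere, the mover wins exactly when some move hands the opponent an L position.
Every edge goes from a vertex to one that appears earlier in the order D, I, C, H, F, E, A, B, G, so processing vertices in that order labels each vertex after all of its successors.
D: no outgoing edge → L
I: reaches L-position D → W
C: only reaches I(W), which is W → L
H: reaches L-position C → W
F: only reaches H(W), which is W → L
E: reaches L-position F → W
A: reaches L-position F → W
B: reaches L-position F → W
G: reaches L-position C → W
The losing starting vertices are exactly the entries labelled L in this table (3 of them).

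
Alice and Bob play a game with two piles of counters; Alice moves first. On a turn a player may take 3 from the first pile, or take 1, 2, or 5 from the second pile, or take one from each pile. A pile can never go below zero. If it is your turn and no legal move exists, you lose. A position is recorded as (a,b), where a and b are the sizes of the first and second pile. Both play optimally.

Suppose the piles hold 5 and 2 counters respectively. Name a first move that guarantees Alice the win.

Move to (5,1).

Use the standard recursion: the mover loses at a terminal position; elsewhere, the mover wins exactly when some move hands the opponent an L position.
No move ever increases a pile, so every position that can arise here has a ≤ 5 and b ≤ 2; it is enough to label the cells with 0 ≤ a ≤ 5 and 0 ≤ b ≤ 2.
Every move lowers a or b (never raises either), so fill the grid row by row in increasing a, and left to right within a row: each cell's successors are then already labelled.
      b=0  b=1  b=2
a=0:    L    W    W
a=1:    L    W    W
a=2:    L    W    W
a=3:    W    W    L
a=4:    W    L    W
a=5:    W    L    W
Cells with no legal move (terminal, hence L): (0,0), (1,0), (2,0).
The remaining L cells, each justified by listing all of its moves:
(3,2): →(0,2)(W), (3,1)(W), (3,0)(W), (2,1)(W) — all W, so L
(4,1): →(1,1)(W), (4,0)(W), (3,0)(W) — all W, so L
(5,1): →(2,1)(W), (5,0)(W), (4,0)(W) — all W, so L
Every other cell has at least one move into one of the L cells above, so it is W.
From (5,2), the L positions reachable in one move are: (5,1), (4,1). Any move reaching one of these is winning.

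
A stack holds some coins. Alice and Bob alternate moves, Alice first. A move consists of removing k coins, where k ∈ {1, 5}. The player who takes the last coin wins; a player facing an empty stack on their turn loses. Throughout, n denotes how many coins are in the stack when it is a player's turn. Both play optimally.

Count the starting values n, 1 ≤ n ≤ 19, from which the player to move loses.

Compute win/loss labels from the base case upward. A position with no move is L. Any other position is W if it can reach an L in one move, else L.
n=0: no move → L
n=1: →0(L), so W
n=2: →1(W) only, which is W, so L
n=3: →2(L), so W
n=4: →3(W) only, which is W, so L
n=5: →4(L), so W
n=6: →5(W), 1(W) — all W, so L
n=7: →6(L), so W
n=8: →7(W), 3(W) — all W, so L
n=9: →8(L), so W
n=10: →9(W), 5(W) — all W, so L
n=11: →10(L), so W
n=12: →11(W), 7(W) — all W, so L
n=13: →12(L), so W
n=14: →13(W), 9(W) — all W, so L
n=15: →14(L), so W
n=16: →15(W), 11(W) — all W, so L
n=17: →16(L), so W
n=18: →17(W), 13(W) — all W, so L
n=19: →18(L), so W
L entries with 1 ≤ n ≤ 19 (n=0 is outside the asked range and is not counted): n = 2, 4, 6, 8, 10, 12, 14, 16, 18; that makes 9.

9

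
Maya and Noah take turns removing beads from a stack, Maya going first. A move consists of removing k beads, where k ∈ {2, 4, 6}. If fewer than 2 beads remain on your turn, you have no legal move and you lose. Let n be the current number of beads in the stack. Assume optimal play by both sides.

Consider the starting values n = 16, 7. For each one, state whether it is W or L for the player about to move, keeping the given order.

16: L, 7: W

Label each position W (a win for the player to move) or L (a loss). A position with no legal move is L; any other position is W exactly when some move reaches an L, and L when every move reaches a W.
n=0: no move → L
n=1: no move → L
n=2: →0(L), so W
n=3: →1(L), so W
n=4: →0(L), so W
n=5: →1(L), so W
n=6: →0(L), so W
n=7: →1(L), so W
n=8: →6(W), 4(W), 2(W) — all W, so L
n=9: →7(W), 5(W), 3(W) — all W, so L
n=10: →8(L), so W
n=11: →9(L), so W
n=12: →8(L), so W
n=13: →9(L), so W
n=14: →8(L), so W
n=15: →9(L), so W
n=16: →14(W), 12(W), 10(W) — all W, so L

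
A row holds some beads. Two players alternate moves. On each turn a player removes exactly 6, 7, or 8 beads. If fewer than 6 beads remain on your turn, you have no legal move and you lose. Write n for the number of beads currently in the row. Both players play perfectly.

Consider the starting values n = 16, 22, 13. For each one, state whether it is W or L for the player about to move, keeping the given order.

Compute win/loss labels from the base case upward. A position with no move is L. Any other position is W if it can reach an L in one move, else L.
n=0: no move → L
n=1: no move → L
n=2: no move → L
n=3: no move → L
n=4: no move → L
n=5: no move → L
n=6: reaches L-position 0 → W
n=7: reaches L-position 1 → W
n=8: reaches L-position 2 → W
n=9: reaches L-position 3 → W
n=10: reaches L-position 4 → W
n=11: reaches L-position 5 → W
n=12: reaches L-position 5 → W
n=13: reaches L-position 5 → W
n=14: only reaches 8(W), 7(W), 6(W), all W → L
n=15: only reaches 9(W), 8(W), 7(W), all W → L
n=16: only reaches 10(W), 9(W), 8(W), all W → L
n=17: only reaches 11(W), 10(W), 9(W), all W → L
n=18: only reaches 12(W), 11(W), 10(W), all W → L
n=19: only reaches 13(W), 12(W), 11(W), all W → L
n=20: reaches L-position 14 → W
n=21: reaches L-position 15 → W
n=22: reaches L-position 16 → W

16: L, 22: W, 13: W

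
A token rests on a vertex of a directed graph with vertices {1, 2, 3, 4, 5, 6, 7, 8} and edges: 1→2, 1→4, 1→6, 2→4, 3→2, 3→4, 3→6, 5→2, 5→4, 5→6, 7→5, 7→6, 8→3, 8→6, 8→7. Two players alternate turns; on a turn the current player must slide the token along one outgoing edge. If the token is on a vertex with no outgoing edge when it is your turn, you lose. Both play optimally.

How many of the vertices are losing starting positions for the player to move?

Compute win/loss labels from the base case upward. A position with no move is L. Any other position is W if it can reach an L in one move, else L.
Every edge goes from a vertex to one that appears earlier in the order 6, 4, 2, 5, 1, 7, 3, 8, so processing vertices in that order labels each vertex after all of its successors.
6: no outgoing edge → L
4: no outgoing edge → L
2: reaches L-position 4 → W
5: reaches L-position 4 → W
1: reaches L-position 4 → W
7: reaches L-position 6 → W
3: reaches L-position 4 → W
8: reaches L-position 6 → W
The L vertices are 4, 6; that is 2 in all.

2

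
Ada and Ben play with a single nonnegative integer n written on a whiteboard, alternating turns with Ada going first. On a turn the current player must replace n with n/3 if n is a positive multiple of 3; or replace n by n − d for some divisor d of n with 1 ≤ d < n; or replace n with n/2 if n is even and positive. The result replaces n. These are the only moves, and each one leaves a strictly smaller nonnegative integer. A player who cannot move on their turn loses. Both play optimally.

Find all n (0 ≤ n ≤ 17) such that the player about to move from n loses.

Label each position W (a win for the player to move) or L (a loss). A position with no legal move is L; any other position is W exactly when some move reaches an L, and L when every move reaches a W.
n=0: no move → L
n=1: no move → L
n=2: →1(L), so W
n=3: →1(L), so W
n=4: →2(W), 3(W) — all W, so L
n=5: →4(L), so W
n=6: →4(L), so W
n=7: →6(W) only, which is W, so L
n=8: →4(L), so W
n=9: →3(W), 6(W), 8(W) — all W, so L
n=10: →9(L), so W
n=11: →10(W) only, which is W, so L
n=12: →4(L), so W
n=13: →12(W) only, which is W, so L
n=14: →7(L), so W
n=15: →5(W), 10(W), 12(W), 14(W) — all W, so L
n=16: →15(L), so W
n=17: →16(W) only, which is W, so L
The losing starting values of n are exactly the entries labelled L in this table (9 of them).

0, 1, 4, 7, 9, 11, 13, 15, 17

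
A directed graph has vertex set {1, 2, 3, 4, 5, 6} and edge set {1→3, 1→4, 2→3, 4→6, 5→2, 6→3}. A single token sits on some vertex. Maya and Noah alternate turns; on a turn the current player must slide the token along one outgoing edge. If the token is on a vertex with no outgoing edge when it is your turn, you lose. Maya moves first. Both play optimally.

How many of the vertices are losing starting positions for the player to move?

Positions with no move are L. A position that does have a move is losing for the player to move precisely when every available move leads to a winning position for the opponent. Fill in the labels:
Every edge goes from a vertex to one that appears earlier in the order 3, 6, 2, 4, 5, 1, so processing vertices in that order labels each vertex after all of its successors.
3: no outgoing edge → L
6: →3(L), so W
2: →3(L), so W
4: →6(W) only, which is W, so L
5: →2(W) only, which is W, so L
1: →4(L), so W
The L vertices are 3, 4, 5; that is 3 in all.

3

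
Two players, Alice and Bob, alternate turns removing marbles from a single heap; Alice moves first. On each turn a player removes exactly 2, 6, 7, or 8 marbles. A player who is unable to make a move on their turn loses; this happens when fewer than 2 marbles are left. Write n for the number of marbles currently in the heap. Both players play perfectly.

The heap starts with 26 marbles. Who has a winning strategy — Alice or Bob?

Classify positions by backward induction: terminal positions (no move available) are L. From any other position, the mover wins iff some move reaches an L.
n=0: no move → L
n=1: no move → L
n=2: W (go to 0, an L position)
n=3: W (go to 1, an L position)
n=4: L (sole option 2(W) is W)
n=5: L (sole option 3(W) is W)
n=6: W (go to 4, an L position)
n=7: W (go to 5, an L position)
n=8: W (go to 1, an L position)
n=9: W (go to 1, an L position)
n=10: W (go to 4, an L position)
n=11: W (go to 5, an L position)
n=12: W (go to 5, an L position)
n=13: W (go to 5, an L position)
n=14: L (options 12(W), 8(W), 7(W), 6(W) are all W)
n=15: L (options 13(W), 9(W), 8(W), 7(W) are all W)
n=16: W (go to 14, an L position)
n=17: W (go to 15, an L position)
n=18: L (options 16(W), 12(W), 11(W), 10(W) are all W)
n=19: L (options 17(W), 13(W), 12(W), 11(W) are all W)
n=20: W (go to 18, an L position)
n=21: W (go to 19, an L position)
n=22: W (go to 15, an L position)
n=23: W (go to 15, an L position)
n=24: W (go to 18, an L position)
n=25: W (go to 19, an L position)
n=26: W (go to 19, an L position)
The starting position 26 is W: Alice should remove 7, leaving 19, handing over an L position.

Alice wins.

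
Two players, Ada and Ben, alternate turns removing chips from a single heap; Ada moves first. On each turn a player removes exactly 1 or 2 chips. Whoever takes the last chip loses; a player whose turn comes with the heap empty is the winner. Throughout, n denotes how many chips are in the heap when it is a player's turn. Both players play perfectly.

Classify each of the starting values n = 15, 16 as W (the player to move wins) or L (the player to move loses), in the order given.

15: W, 16: L

Label each position W (a win for the player to move) or L (a loss). A position with no legal move is W; any other position is W exactly when some move reaches an L, and L when every move reaches a W.
n=0: no move; the opponent has just taken the last chip and therefore loses → W
n=1: →0(W) only, which is W, so L
n=2: →1(L), so W
n=3: →1(L), so W
n=4: →3(W), 2(W) — all W, so L
n=5: →4(L), so W
n=6: →4(L), so W
n=7: →6(W), 5(W) — all W, so L
n=8: →7(L), so W
n=9: →7(L), so W
n=10: →9(W), 8(W) — all W, so L
n=11: →10(L), so W
n=12: →10(L), so W
n=13: →12(W), 11(W) — all W, so L
n=14: →13(L), so W
n=15: →13(L), so W
n=16: →15(W), 14(W) — all W, so L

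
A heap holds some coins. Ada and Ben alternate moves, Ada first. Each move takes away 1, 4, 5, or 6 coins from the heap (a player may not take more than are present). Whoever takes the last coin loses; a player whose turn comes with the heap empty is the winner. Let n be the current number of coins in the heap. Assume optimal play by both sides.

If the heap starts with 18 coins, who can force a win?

Ada wins.

Use the standard recursion: the mover wins at a terminal position; elsewhere, the mover wins exactly when some move hands the opponent an L position.
n=0: no move; the opponent has just taken the last coin and therefore loses → W
n=1: the only move is to 0(W), a W ⇒ L
n=2: can move to 1, which is L ⇒ W
n=3: the only move is to 2(W), a W ⇒ L
n=4: can move to 3, which is L ⇒ W
n=5: can move to 1, which is L ⇒ W
n=6: can move to 1, which is L ⇒ W
n=7: can move to 3, which is L ⇒ W
n=8: can move to 3, which is L ⇒ W
n=9: can move to 3, which is L ⇒ W
n=10: moves to 9(W), 6(W), 5(W), 4(W); every one is W ⇒ L
n=11: can move to 10, which is L ⇒ W
n=12: moves to 11(W), 8(W), 7(W), 6(W); every one is W ⇒ L
n=13: can move to 12, which is L ⇒ W
n=14: can move to 10, which is L ⇒ W
n=15: can move to 10, which is L ⇒ W
n=16: can move to 12, which is L ⇒ W
n=17: can move to 12, which is L ⇒ W
n=18: can move to 12, which is L ⇒ W
From 18 Ada can remove 6, leaving 12, reaching an L position.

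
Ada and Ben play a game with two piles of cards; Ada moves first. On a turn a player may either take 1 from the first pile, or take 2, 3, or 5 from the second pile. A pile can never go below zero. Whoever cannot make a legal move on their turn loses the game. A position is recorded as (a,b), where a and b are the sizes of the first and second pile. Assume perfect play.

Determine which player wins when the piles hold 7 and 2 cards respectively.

Work bottom-up. With no move the player to move loses. Otherwise the position is W if at least one move leads to an L position for the opponent, and L if every move leads to a W.
No move ever increases a pile, so every position that can arise here has a ≤ 7 and b ≤ 2; it is enough to label the cells with 0 ≤ a ≤ 7 and 0 ≤ b ≤ 2.
Every move lowers a or b (never raises either), so fill the grid row by row in increasing a, and left to right within a row: each cell's successors are then already labelled.
      b=0  b=1  b=2
a=0:    L    L    W
a=1:    W    W    L
a=2:    L    L    W
a=3:    W    W    L
a=4:    L    L    W
a=5:    W    W    L
a=6:    L    L    W
a=7:    W    W    L
Cells with no legal move (terminal, hence L): (0,0), (0,1).
The remaining L cells, each justified by listing all of its moves:
(1,2): →(0,2)(W), (1,0)(W) — all W, so L
(2,0): →(1,0)(W) only, which is W, so L
(2,1): →(1,1)(W) only, which is W, so L
(3,2): →(2,2)(W), (3,0)(W) — all W, so L
(4,0): →(3,0)(W) only, which is W, so L
(4,1): →(3,1)(W) only, which is W, so L
(5,2): →(4,2)(W), (5,0)(W) — all W, so L
(6,0): →(5,0)(W) only, which is W, so L
(6,1): →(5,1)(W) only, which is W, so L
(7,2): →(6,2)(W), (7,0)(W) — all W, so L
Every other cell has at least one move into one of the L cells above, so it is W.
Every move from (7,2) reaches a W position, so the mover loses.

Ben wins.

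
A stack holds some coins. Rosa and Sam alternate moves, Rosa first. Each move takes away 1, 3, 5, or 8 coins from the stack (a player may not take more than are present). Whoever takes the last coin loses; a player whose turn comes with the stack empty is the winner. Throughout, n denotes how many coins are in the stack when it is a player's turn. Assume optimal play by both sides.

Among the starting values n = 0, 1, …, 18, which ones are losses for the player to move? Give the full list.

1, 3, 5, 7, 14, 16, 18

Classify positions by backward induction: terminal positions (no move available) are W. From any other position, the mover wins iff some move reaches an L.
n=0: no move; the opponent has just taken the last coin and therefore loses → W
n=1: L (sole option 0(W) is W)
n=2: W (go to 1, an L position)
n=3: L (options 2(W), 0(W) are all W)
n=4: W (go to 3, an L position)
n=5: L (options 4(W), 2(W), 0(W) are all W)
n=6: W (go to 5, an L position)
n=7: L (options 6(W), 4(W), 2(W) are all W)
n=8: W (go to 7, an L position)
n=9: W (go to 1, an L position)
n=10: W (go to 7, an L position)
n=11: W (go to 3, an L position)
n=12: W (go to 7, an L position)
n=13: W (go to 5, an L position)
n=14: L (options 13(W), 11(W), 9(W), 6(W) are all W)
n=15: W (go to 14, an L position)
n=16: L (options 15(W), 13(W), 11(W), 8(W) are all W)
n=17: W (go to 16, an L position)
n=18: L (options 17(W), 15(W), 13(W), 10(W) are all W)
The losing starting values of n are exactly the entries labelled L in this table (7 of them).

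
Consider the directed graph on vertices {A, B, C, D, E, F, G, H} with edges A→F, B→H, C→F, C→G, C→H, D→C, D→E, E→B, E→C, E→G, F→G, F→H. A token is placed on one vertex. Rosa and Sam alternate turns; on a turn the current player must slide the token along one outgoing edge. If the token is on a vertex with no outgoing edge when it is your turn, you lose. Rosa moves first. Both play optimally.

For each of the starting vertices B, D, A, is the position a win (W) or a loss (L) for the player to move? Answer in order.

B: W, D: L, A: L

Classify positions by backward induction: terminal positions (no move available) are L. From any other position, the mover wins iff some move reaches an L.
Every edge goes from a vertex to one that appears earlier in the order G, H, F, C, A, B, E, D, so processing vertices in that order labels each vertex after all of its successors.
G: no outgoing edge → L
H: no outgoing edge → L
F: can move to H, which is L ⇒ W
C: can move to H, which is L ⇒ W
A: the only move is to F(W), a W ⇒ L
B: can move to H, which is L ⇒ W
E: can move to G, which is L ⇒ W
D: moves to E(W), C(W); every one is W ⇒ L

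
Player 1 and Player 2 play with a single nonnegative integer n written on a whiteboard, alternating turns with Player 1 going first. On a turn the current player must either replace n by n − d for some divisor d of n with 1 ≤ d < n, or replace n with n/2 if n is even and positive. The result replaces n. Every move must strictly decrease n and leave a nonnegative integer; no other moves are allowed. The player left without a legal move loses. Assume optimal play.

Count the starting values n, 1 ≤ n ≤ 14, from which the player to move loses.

7

Label each position W (a win for the player to move) or L (a loss). A position with no legal move is L; any other position is W exactly when some move reaches an L, and L when every move reaches a W.
n=0: no move → L
n=1: no move → L
n=2: W (go to 1, an L position)
n=3: L (sole option 2(W) is W)
n=4: W (go to 3, an L position)
n=5: L (sole option 4(W) is W)
n=6: W (go to 3, an L position)
n=7: L (sole option 6(W) is W)
n=8: W (go to 7, an L position)
n=9: L (options 6(W), 8(W) are all W)
n=10: W (go to 5, an L position)
n=11: L (sole option 10(W) is W)
n=12: W (go to 9, an L position)
n=13: L (sole option 12(W) is W)
n=14: W (go to 7, an L position)
L entries with 1 ≤ n ≤ 14 (n=0 is outside the asked range and is not counted): n = 1, 3, 5, 7, 9, 11, 13; that makes 7.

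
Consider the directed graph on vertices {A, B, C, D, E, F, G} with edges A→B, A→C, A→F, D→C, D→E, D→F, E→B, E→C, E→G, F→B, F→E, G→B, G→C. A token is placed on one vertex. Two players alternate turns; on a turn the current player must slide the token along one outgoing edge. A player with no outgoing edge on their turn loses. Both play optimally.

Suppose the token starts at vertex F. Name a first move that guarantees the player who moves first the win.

Move to B.

Label each position W (a win for the player to move) or L (a loss). A position with no legal move is L; any other position is W exactly when some move reaches an L, and L when every move reaches a W.
Every edge goes from a vertex to one that appears earlier in the order C, B, G, E, F, A, D, so processing vertices in that order labels each vertex after all of its successors.
C: no outgoing edge → L
B: no outgoing edge → L
G: reaches L-position B → W
E: reaches L-position B → W
F: reaches L-position B → W
A: reaches L-position B → W
D: reaches L-position C → W
From F, the L positions reachable in one move are: B.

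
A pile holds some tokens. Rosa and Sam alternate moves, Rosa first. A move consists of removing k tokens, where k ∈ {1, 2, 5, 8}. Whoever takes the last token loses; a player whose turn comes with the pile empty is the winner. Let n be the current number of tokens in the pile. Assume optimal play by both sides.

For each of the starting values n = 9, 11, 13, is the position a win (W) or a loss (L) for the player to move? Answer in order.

Label each position W (a win for the player to move) or L (a loss). A position with no legal move is W; any other position is W exactly when some move reaches an L, and L when every move reaches a W.
n=0: no move; the opponent has just taken the last token and therefore loses → W
n=1: L (sole option 0(W) is W)
n=2: W (go to 1, an L position)
n=3: W (go to 1, an L position)
n=4: L (options 3(W), 2(W) are all W)
n=5: W (go to 4, an L position)
n=6: W (go to 4, an L position)
n=7: L (options 6(W), 5(W), 2(W) are all W)
n=8: W (go to 7, an L position)
n=9: W (go to 7, an L position)
n=10: L (options 9(W), 8(W), 5(W), 2(W) are all W)
n=11: W (go to 10, an L position)
n=12: W (go to 10, an L position)
n=13: L (options 12(W), 11(W), 8(W), 5(W) are all W)

9: W, 11: W, 13: L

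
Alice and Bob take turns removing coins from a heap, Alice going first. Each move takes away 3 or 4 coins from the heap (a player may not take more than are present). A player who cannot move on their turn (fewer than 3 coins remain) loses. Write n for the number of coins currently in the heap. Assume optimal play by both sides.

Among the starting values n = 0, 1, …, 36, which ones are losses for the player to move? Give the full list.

Work bottom-up. With no move the player to move loses. Otherwise the position is W if at least one move leads to an L position for the opponent, and L if every move leads to a W.
n=0: no move → L
n=1: no move → L
n=2: no move → L
n=3: reaches L-position 0 → W
n=4: reaches L-position 1 → W
n=5: reaches L-position 2 → W
n=6: reaches L-position 2 → W
n=7: only reaches 4(W), 3(W), all W → L
n=8: only reaches 5(W), 4(W), all W → L
n=9: only reaches 6(W), 5(W), all W → L
n=10: reaches L-position 7 → W
n=11: reaches L-position 8 → W
n=12: reaches L-position 9 → W
n=13: reaches L-position 9 → W
n=14: only reaches 11(W), 10(W), all W → L
n=15: only reaches 12(W), 11(W), all W → L
n=16: only reaches 13(W), 12(W), all W → L
n=17: reaches L-position 14 → W
n=18: reaches L-position 15 → W
n=19: reaches L-position 16 → W
n=20: reaches L-position 16 → W
n=21: only reaches 18(W), 17(W), all W → L
n=22: only reaches 19(W), 18(W), all W → L
n=23: only reaches 20(W), 19(W), all W → L
n=24: reaches L-position 21 → W
n=25: reaches L-position 22 → W
n=26: reaches L-position 23 → W
n=27: reaches L-position 23 → W
n=28: only reaches 25(W), 24(W), all W → L
n=29: only reaches 26(W), 25(W), all W → L
n=30: only reaches 27(W), 26(W), all W → L
n=31: reaches L-position 28 → W
n=32: reaches L-position 29 → W
n=33: reaches L-position 30 → W
n=34: reaches L-position 30 → W
n=35: only reaches 32(W), 31(W), all W → L
n=36: only reaches 33(W), 32(W), all W → L
The losing starting values of n are exactly the entries labelled L in this table (17 of them).

0, 1, 2, 7, 8, 9, 14, 15, 16, 21, 22, 23, 28, 29, 30, 35, 36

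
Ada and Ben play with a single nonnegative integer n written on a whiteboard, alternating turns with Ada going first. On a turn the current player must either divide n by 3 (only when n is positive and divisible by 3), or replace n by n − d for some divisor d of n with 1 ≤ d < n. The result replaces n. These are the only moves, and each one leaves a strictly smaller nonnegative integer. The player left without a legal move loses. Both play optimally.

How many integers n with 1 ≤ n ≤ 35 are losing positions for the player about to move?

Positions with no move are L. A position that does have a move is losing for the player to move precisely when every available move leads to a winning position for the opponent. Fill in the labels:
n=0: no move → L
n=1: no move → L
n=2: reaches L-position 1 → W
n=3: reaches L-position 1 → W
n=4: only reaches 2(W), 3(W), all W → L
n=5: reaches L-position 4 → W
n=6: reaches L-position 4 → W
n=7: only reaches 6(W), which is W → L
n=8: reaches L-position 4 → W
n=9: only reaches 3(W), 6(W), 8(W), all W → L
n=10: reaches L-position 9 → W
n=11: only reaches 10(W), which is W → L
n=12: reaches L-position 4 → W
n=13: only reaches 12(W), which is W → L
n=14: reaches L-position 7 → W
n=15: only reaches 5(W), 10(W), 12(W), 14(W), all W → L
n=16: reaches L-position 15 → W
n=17: only reaches 16(W), which is W → L
n=18: reaches L-position 9 → W
n=19: only reaches 18(W), which is W → L
n=20: reaches L-position 15 → W
n=21: reaches L-position 7 → W
n=22: reaches L-position 11 → W
n=23: only reaches 22(W), which is W → L
n=24: reaches L-position 23 → W
n=25: only reaches 20(W), 24(W), all W → L
n=26: reaches L-position 13 → W
n=27: reaches L-position 9 → W
n=28: only reaches 14(W), 21(W), 24(W), 26(W), 27(W), all W → L
n=29: reaches L-position 28 → W
n=30: reaches L-position 15 → W
n=31: only reaches 30(W), which is W → L
n=32: reaches L-position 28 → W
n=33: reaches L-position 11 → W
n=34: reaches L-position 17 → W
n=35: reaches L-position 28 → W
L entries with 1 ≤ n ≤ 35 (n=0 is outside the asked range and is not counted): n = 1, 4, 7, 9, 11, 13, 15, 17, 19, 23, 25, 28, 31; that makes 13.

13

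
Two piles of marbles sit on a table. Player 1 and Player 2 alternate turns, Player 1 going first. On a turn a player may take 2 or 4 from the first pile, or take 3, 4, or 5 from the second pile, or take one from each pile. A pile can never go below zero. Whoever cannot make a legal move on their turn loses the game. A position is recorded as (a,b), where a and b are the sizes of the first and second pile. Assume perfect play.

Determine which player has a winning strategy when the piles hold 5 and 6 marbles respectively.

Player 1 wins.

Work bottom-up. With no move the player to move loses. Otherwise the position is W if at least one move leads to an L position for the opponent, and L if every move leads to a W.
No move ever increases a pile, so every position that can arise here has a ≤ 5 and b ≤ 6; it is enough to label the cells with 0 ≤ a ≤ 5 and 0 ≤ b ≤ 6.
Every move lowers a or b (never raises either), so fill the grid row by row in increasing a, and left to right within a row: each cell's successors are then already labelled.
      b=0  b=1  b=2  b=3  b=4  b=5  b=6
a=0:    L    L    L    W    W    W    W
a=1:    L    W    W    W    W    W    L
a=2:    W    W    W    L    L    L    W
a=3:    W    L    L    L    W    W    W
a=4:    W    W    W    W    W    W    L
a=5:    W    W    W    W    L    L    W
Cells with no legal move (terminal, hence L): (0,0), (0,1), (0,2), (1,0).
The remaining L cells, each justified by listing all of its moves:
(1,6): moves to (1,3)(W), (1,2)(W), (1,1)(W), (0,5)(W); every one is W ⇒ L
(2,3): moves to (0,3)(W), (2,0)(W), (1,2)(W); every one is W ⇒ L
(2,4): moves to (0,4)(W), (2,1)(W), (2,0)(W), (1,3)(W); every one is W ⇒ L
(2,5): moves to (0,5)(W), (2,2)(W), (2,1)(W), (2,0)(W), (1,4)(W); every one is W ⇒ L
(3,1): moves to (1,1)(W), (2,0)(W); every one is W ⇒ L
(3,2): moves to (1,2)(W), (2,1)(W); every one is W ⇒ L
(3,3): moves to (1,3)(W), (3,0)(W), (2,2)(W); every one is W ⇒ L
(4,6): moves to (2,6)(W), (0,6)(W), (4,3)(W), (4,2)(W), (4,1)(W), (3,5)(W); every one is W ⇒ L
(5,4): moves to (3,4)(W), (1,4)(W), (5,1)(W), (5,0)(W), (4,3)(W); every one is W ⇒ L
(5,5): moves to (3,5)(W), (1,5)(W), (5,2)(W), (5,1)(W), (5,0)(W), (4,4)(W); every one is W ⇒ L
Every other cell has at least one move into one of the L cells above, so it is W.
From (5,6) Player 1 can move to (1,6), reaching an L position.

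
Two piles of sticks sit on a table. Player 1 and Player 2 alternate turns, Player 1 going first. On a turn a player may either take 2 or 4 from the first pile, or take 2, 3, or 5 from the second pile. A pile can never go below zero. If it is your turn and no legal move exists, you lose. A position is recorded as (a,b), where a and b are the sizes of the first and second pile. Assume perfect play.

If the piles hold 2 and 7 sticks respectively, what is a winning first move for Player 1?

Move to (0,7).

Label each position W (a win for the player to move) or L (a loss). A position with no legal move is L; any other position is W exactly when some move reaches an L, and L when every move reaches a W.
No move ever increases a pile, so every position that can arise here has a ≤ 2 and b ≤ 7; it is enough to label the cells with 0 ≤ a ≤ 2 and 0 ≤ b ≤ 7.
Every move lowers a or b (never raises either), so fill the grid row by row in increasing a, and left to right within a row: each cell's successors are then already labelled.
      b=0  b=1  b=2  b=3  b=4  b=5  b=6  b=7
a=0:    L    L    W    W    W    W    W    L
a=1:    L    L    W    W    W    W    W    L
a=2:    W    W    L    L    W    W    W    W
Cells with no legal move (terminal, hence L): (0,0), (0,1), (1,0), (1,1).
The remaining L cells, each justified by listing all of its moves:
(0,7): moves to (0,5)(W), (0,4)(W), (0,2)(W); every one is W ⇒ L
(1,7): moves to (1,5)(W), (1,4)(W), (1,2)(W); every one is W ⇒ L
(2,2): moves to (0,2)(W), (2,0)(W); every one is W ⇒ L
(2,3): moves to (0,3)(W), (2,1)(W), (2,0)(W); every one is W ⇒ L
Every other cell has at least one move into one of the L cells above, so it is W.
From (2,7), the L positions reachable in one move are: (0,7), (2,2). Any move reaching one of these is winning.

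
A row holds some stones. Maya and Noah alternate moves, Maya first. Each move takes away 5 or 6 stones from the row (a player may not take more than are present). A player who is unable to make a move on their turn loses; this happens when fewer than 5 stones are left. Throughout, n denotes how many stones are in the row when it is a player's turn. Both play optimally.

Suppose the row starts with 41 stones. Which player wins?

Work bottom-up. With no move the player to move loses. Otherwise the position is W if at least one move leads to an L position for the opponent, and L if every move leads to a W.
n=0: no move → L
n=1: no move → L
n=2: no move → L
n=3: no move → L
n=4: no move → L
n=5: can move to 0, which is L ⇒ W
n=6: can move to 1, which is L ⇒ W
n=7: can move to 2, which is L ⇒ W
n=8: can move to 3, which is L ⇒ W
n=9: can move to 4, which is L ⇒ W
n=10: can move to 4, which is L ⇒ W
n=11: moves to 6(W), 5(W); every one is W ⇒ L
n=12: moves to 7(W), 6(W); every one is W ⇒ L
n=13: moves to 8(W), 7(W); every one is W ⇒ L
n=14: moves to 9(W), 8(W); every one is W ⇒ L
n=15: moves to 10(W), 9(W); every one is W ⇒ L
n=16: can move to 11, which is L ⇒ W
n=17: can move to 12, which is L ⇒ W
n=18: can move to 13, which is L ⇒ W
n=19: can move to 14, which is L ⇒ W
n=20: can move to 15, which is L ⇒ W
n=21: can move to 15, which is L ⇒ W
n=22: moves to 17(W), 16(W); every one is W ⇒ L
n=23: moves to 18(W), 17(W); every one is W ⇒ L
n=24: moves to 19(W), 18(W); every one is W ⇒ L
n=25: moves to 20(W), 19(W); every one is W ⇒ L
n=26: moves to 21(W), 20(W); every one is W ⇒ L
n=27: can move to 22, which is L ⇒ W
n=28: can move to 23, which is L ⇒ W
n=29: can move to 24, which is L ⇒ W
n=30: can move to 25, which is L ⇒ W
n=31: can move to 26, which is L ⇒ W
n=32: can move to 26, which is L ⇒ W
n=33: moves to 28(W), 27(W); every one is W ⇒ L
n=34: moves to 29(W), 28(W); every one is W ⇒ L
n=35: moves to 30(W), 29(W); every one is W ⇒ L
n=36: moves to 31(W), 30(W); every one is W ⇒ L
n=37: moves to 32(W), 31(W); every one is W ⇒ L
n=38: can move to 33, which is L ⇒ W
n=39: can move to 34, which is L ⇒ W
n=40: can move to 35, which is L ⇒ W
n=41: can move to 36, which is L ⇒ W
From 41 Maya can remove 5, leaving 36, reaching an L position.

Maya wins.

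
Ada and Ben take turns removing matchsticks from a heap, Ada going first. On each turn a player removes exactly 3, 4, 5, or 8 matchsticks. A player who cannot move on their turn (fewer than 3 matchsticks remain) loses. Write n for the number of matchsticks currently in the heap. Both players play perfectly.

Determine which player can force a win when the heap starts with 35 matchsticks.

Ben wins.

Use the standard recursion: the mover loses at a terminal position; elsewhere, the mover wins exactly when some move hands the opponent an L position.
n=0: no move → L
n=1: no move → L
n=2: no move → L
n=3: →0(L), so W
n=4: →1(L), so W
n=5: →2(L), so W
n=6: →2(L), so W
n=7: →2(L), so W
n=8: →0(L), so W
n=9: →1(L), so W
n=10: →2(L), so W
n=11: →8(W), 7(W), 6(W), 3(W) — all W, so L
n=12: →9(W), 8(W), 7(W), 4(W) — all W, so L
n=13: →10(W), 9(W), 8(W), 5(W) — all W, so L
n=14: →11(L), so W
n=15: →12(L), so W
n=16: →13(L), so W
n=17: →13(L), so W
n=18: →13(L), so W
n=19: →11(L), so W
n=20: →12(L), so W
n=21: →13(L), so W
n=22: →19(W), 18(W), 17(W), 14(W) — all W, so L
n=23: →20(W), 19(W), 18(W), 15(W) — all W, so L
n=24: →21(W), 20(W), 19(W), 16(W) — all W, so L
n=25: →22(L), so W
n=26: →23(L), so W
n=27: →24(L), so W
n=28: →24(L), so W
n=29: →24(L), so W
n=30: →22(L), so W
n=31: →23(L), so W
n=32: →24(L), so W
n=33: →30(W), 29(W), 28(W), 25(W) — all W, so L
n=34: →31(W), 30(W), 29(W), 26(W) — all W, so L
n=35: →32(W), 31(W), 30(W), 27(W) — all W, so L
The starting position 35 is L: whatever Ada does, the opponent receives a W position.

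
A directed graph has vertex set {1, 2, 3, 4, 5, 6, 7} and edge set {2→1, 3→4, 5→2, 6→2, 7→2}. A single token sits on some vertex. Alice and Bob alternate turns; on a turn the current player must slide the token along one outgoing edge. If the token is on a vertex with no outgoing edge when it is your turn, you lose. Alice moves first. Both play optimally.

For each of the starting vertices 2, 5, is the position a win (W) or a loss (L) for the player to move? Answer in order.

2: W, 5: L

Work bottom-up. With no move the player to move loses. Otherwise the position is W if at least one move leads to an L position for the opponent, and L if every move leads to a W.
Every edge goes from a vertex to one that appears earlier in the order 4, 1, 2, 7, 5, 6, 3, so processing vertices in that order labels each vertex after all of its successors.
4: no outgoing edge → L
1: no outgoing edge → L
2: W (go to 1, an L position)
7: L (sole option 2(W) is W)
5: L (sole option 2(W) is W)
6: L (sole option 2(W) is W)
3: W (go to 4, an L position)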